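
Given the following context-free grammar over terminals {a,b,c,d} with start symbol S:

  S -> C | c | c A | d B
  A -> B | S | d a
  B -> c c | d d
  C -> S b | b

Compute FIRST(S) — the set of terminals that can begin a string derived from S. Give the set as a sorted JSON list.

Compute FIRST by fixpoint:
[1]
  A via A→d a: +{d}
  B via B→c c: +{c}
  B via B→d d: +{d}
  C via C→b: +{b}
  S via S→C: +{b}
  S via S→c: +{c}
  S via S→d B: +{d}
  FIRST[S]={b,c,d}  FIRST[A]={d}  FIRST[B]={c,d}  FIRST[C]={b}
[2]
  A via A→B: +{c}
  A via A→S: +{b}
  C via C→S b: +{c,d}
  FIRST[S]={b,c,d}  FIRST[A]={b,c,d}  FIRST[B]={c,d}  FIRST[C]={b,c,d}
[3] (no change)
  FIRST[S]={b,c,d}  FIRST[A]={b,c,d}  FIRST[B]={c,d}  FIRST[C]={b,c,d}

FIRST(S) = ["b", "c", "d"]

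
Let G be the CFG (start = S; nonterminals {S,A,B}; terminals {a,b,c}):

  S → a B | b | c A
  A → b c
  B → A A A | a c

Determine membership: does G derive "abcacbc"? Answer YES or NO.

Convert to CNF:
  S -> T1 A | T2 B | b
  A -> T0 T1
  B -> A X3 | T2 T1
  T0 -> b
  T1 -> c
  T2 -> a
  X3 -> A A

Fill CYK table bottom-up:
  cell(0,0) a: {T2}  orig:{}
  cell(1,1) b: {S,T0}  orig:{S}
  cell(2,2) c: {T1}  orig:{}
  cell(3,3) a: {T2}  orig:{}
  cell(4,4) c: {T1}  orig:{}
  cell(5,5) b: {S,T0}  orig:{S}
  cell(6,6) c: {T1}  orig:{}
  cell(0,1) ab: ∅
  cell(1,2) bc: {A}
  cell(2,3) ca: ∅
  cell(3,4) ac: {B}
  cell(4,5) cb: ∅
  cell(5,6) bc: {A}
  cell(0,2) abc: ∅
  cell(1,3) bca: ∅
  cell(2,4) cac: ∅
  cell(3,5) acb: ∅
  cell(4,6) cbc: {S}
  cell(0,3) abca: ∅
  cell(1,4) bcac: ∅
  cell(2,5) cacb: ∅
  cell(3,6) acbc: ∅
  cell(0,4) abcac: ∅
  cell(1,5) bcacb: ∅
  cell(2,6) cacbc: ∅
  cell(0,5) abcacb: ∅
  cell(1,6) bcacbc: ∅
  cell(0,6) abcacbc: ∅

S ∉ T[0,6] ⇒ NO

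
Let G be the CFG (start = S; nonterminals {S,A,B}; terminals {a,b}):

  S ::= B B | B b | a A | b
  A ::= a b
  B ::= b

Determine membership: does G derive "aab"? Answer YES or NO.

CNF form of G:
  S -> B B | B T1 | T0 A | b
  A -> T0 T1
  B -> b
  T0 -> a
  T1 -> b

Fill CYK table bottom-up:
  [0..0]={T0}  "a"  orig:{}
  [1..1]={T0}  "a"  orig:{}
  [2..2]={B,S,T1}  "b"  orig:{B,S}
  [0..1]=∅  "aa"
  [1..2]={A}  "ab"
  [0..2]={S}  "aab"

S ∈ T[0,2] ⇒ YES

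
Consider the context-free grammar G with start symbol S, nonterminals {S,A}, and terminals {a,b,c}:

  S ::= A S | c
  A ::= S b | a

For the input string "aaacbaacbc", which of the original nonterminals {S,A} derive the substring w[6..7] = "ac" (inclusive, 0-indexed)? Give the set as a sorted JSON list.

CNF form of G:
  S -> A S | c
  A -> S T0 | a
  T0 -> b

Fill CYK table bottom-up — only the sub-triangle for w[6..7]:
  T[6,6] 'a' = {A}
  T[7,7] 'c' = {S}
  T[6,7] 'ac' = {S}

Original NTs in T[6,7] deriving "ac": ["S"]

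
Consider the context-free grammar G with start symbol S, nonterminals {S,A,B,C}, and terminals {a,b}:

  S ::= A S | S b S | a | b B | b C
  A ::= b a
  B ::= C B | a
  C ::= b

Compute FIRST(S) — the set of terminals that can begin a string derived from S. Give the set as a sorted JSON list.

FIRST iteration:
round 1:
  A via A→b a: +{b}
  B via B→a: +{a}
  C via C→b: +{b}
  S via S→A S: +{b}
  S via S→a: +{a}
  S: {a,b}  A: {b}  B: {a}  C: {b}
round 2:
  B via B→C B: +{b}
  S: {a,b}  A: {b}  B: {a,b}  C: {b}
round 3: (stable)
  S: {a,b}  A: {b}  B: {a,b}  C: {b}

FIRST(S) = ["a", "b"]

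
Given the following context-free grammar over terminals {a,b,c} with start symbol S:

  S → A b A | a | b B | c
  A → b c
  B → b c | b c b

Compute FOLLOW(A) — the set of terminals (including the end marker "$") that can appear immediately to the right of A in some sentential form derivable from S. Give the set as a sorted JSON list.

FIRST iteration:
iter 1:
  A via A→b c: +{b}
  B via B→b c: +{b}
  S via S→A b A: +{b}
  S via S→a: +{a}
  S via S→c: +{c}
  FIRST(S)={a,b,c}  FIRST(A)={b}  FIRST(B)={b}
iter 2: done
  FIRST(S)={a,b,c}  FIRST(A)={b}  FIRST(B)={b}

FOLLOW iteration:
FOLLOW(S) := {$}
round 1:
  S→A b A: FOLLOW(A) ⊇ FIRST(b) = {b}; new: +{b}
  S→A b A: FOLLOW(A) ⊇ FOLLOW(S) ⊇ {$}; new: +{$}
  S→b B: FOLLOW(B) ⊇ FOLLOW(S) ⊇ {$}; new: +{$}
  S: {$}  A: {$,b}  B: {$}
round 2: (stable)
  S: {$}  A: {$,b}  B: {$}

FOLLOW(A) = ["$", "b"]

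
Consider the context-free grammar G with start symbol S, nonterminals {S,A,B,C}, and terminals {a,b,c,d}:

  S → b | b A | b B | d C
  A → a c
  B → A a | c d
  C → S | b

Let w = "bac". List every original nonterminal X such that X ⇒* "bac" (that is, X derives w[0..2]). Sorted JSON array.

Convert to CNF:
  S -> T2 C | T3 A | T3 B | b
  A -> T0 T1
  B -> A T0 | T1 T2
  C -> T2 C | T3 A | T3 B | b
  T0 -> a
  T1 -> c
  T2 -> d
  T3 -> b

CYK table (by increasing span) — only the sub-triangle for w[0..2]:
  [0..0]={C,S,T3}  "b"  orig:{C,S}
  [1..1]={T0}  "a"  orig:{}
  [2..2]={T1}  "c"  orig:{}
  [0..1]=∅  "ba"
  [1..2]={A}  "ac"
  [0..2]={C,S}  "bac"

Original NTs in T[0,2] deriving "bac": ["C", "S"]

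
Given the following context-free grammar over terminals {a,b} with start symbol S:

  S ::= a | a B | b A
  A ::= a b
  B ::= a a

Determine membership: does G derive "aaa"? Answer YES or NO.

Convert to CNF:
  S -> T0 B | T1 A | a
  A -> T0 T1
  B -> T0 T0
  T0 -> a
  T1 -> b

CYK fill:
  [0..0]={S,T0}  "a"  orig:{S}
  [1..1]={S,T0}  "a"  orig:{S}
  [2..2]={S,T0}  "a"  orig:{S}
  [0..1]={B}  "aa"
  [1..2]={B}  "aa"
  [0..2]={S}  "aaa"

S ∈ T[0,2] ⇒ YES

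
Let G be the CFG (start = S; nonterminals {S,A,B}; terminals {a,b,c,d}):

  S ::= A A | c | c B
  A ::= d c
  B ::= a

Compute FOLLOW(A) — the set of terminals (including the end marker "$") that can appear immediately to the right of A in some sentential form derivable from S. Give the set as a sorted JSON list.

FIRST iteration:
round 1:
  A via A→d c: +{d}
  B via B→a: +{a}
  S via S→A A: +{d}
  S via S→c: +{c}
  FIRST[S]={c,d}  FIRST[A]={d}  FIRST[B]={a}
round 2: — fixpoint
  FIRST[S]={c,d}  FIRST[A]={d}  FIRST[B]={a}

FOLLOW sets:
initialize: $ ∈ FOLLOW(S)
iter 1:
  S→A A: FOLLOW(A) ⊇ FIRST(A) = {d}; new: +{d}
  S→A A: FOLLOW(A) ⊇ FOLLOW(S) ⊇ {$}; new: +{$}
  S→c B: FOLLOW(B) ⊇ FOLLOW(S) ⊇ {$}; new: +{$}
  FOLLOW[S]={$}  FOLLOW[A]={$,d}  FOLLOW[B]={$}
iter 2: done
  FOLLOW[S]={$}  FOLLOW[A]={$,d}  FOLLOW[B]={$}

FOLLOW(A) = ["$", "d"]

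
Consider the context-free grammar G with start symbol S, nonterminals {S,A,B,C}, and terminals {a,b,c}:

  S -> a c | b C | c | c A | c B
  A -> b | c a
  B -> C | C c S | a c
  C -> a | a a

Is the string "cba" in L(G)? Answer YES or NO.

Convert to CNF:
  S -> T0 A | T0 B | T1 T0 | T2 C | c
  A -> T0 T1 | b
  B -> C X3 | T1 T0 | T1 T1 | a
  C -> T1 T1 | a
  T0 -> c
  T1 -> a
  T2 -> b
  X3 -> T0 S

CYK table (by increasing span):
  T[0,0] 'c' = {S,T0}  orig:{S}
  T[1,1] 'b' = {A,T2}  orig:{A}
  T[2,2] 'a' = {B,C,T1}  orig:{B,C}
  T[0,1] 'cb' = {S}
  T[1,2] 'ba' = {S}
  T[0,2] 'cba' = {X3}  orig:{}

S ∉ T[0,2] ⇒ NO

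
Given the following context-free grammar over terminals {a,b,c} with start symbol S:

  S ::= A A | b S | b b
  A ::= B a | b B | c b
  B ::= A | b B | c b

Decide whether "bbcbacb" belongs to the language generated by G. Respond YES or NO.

CNF form of G:
  S -> A A | T1 S | T1 T1
  A -> B T0 | T1 B | T2 T1
  B -> B T0 | T1 B | T2 T1
  T0 -> a
  T1 -> b
  T2 -> c

CYK table (by increasing span):
  cell(0,0) b: {T1}  orig:{}
  cell(1,1) b: {T1}  orig:{}
  cell(2,2) c: {T2}  orig:{}
  cell(3,3) b: {T1}  orig:{}
  cell(4,4) a: {T0}  orig:{}
  cell(5,5) c: {T2}  orig:{}
  cell(6,6) b: {T1}  orig:{}
  cell(0,1) bb: {S}
  cell(1,2) bc: ∅
  cell(2,3) cb: {A,B}
  cell(3,4) ba: ∅
  cell(4,5) ac: ∅
  cell(5,6) cb: {A,B}
  cell(0,2) bbc: ∅
  cell(1,3) bcb: {A,B}
  cell(2,4) cba: {A,B}
  cell(3,5) bac: ∅
  cell(4,6) acb: ∅
  cell(0,3) bbcb: {A,B}
  cell(1,4) bcba: {A,B}
  cell(2,5) cbac: ∅
  cell(3,6) bacb: ∅
  cell(0,4) bbcba: {A,B}
  cell(1,5) bcbac: ∅
  cell(2,6) cbacb: {S}
  cell(0,5) bbcbac: ∅
  cell(1,6) bcbacb: {S}
  cell(0,6) bbcbacb: {S}

S ∈ T[0,6] ⇒ YES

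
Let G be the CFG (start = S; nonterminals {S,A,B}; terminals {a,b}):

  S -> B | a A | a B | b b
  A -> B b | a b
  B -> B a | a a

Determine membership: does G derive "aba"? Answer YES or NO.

Convert to CNF:
  S -> B T1 | T0 T0 | T1 A | T1 B | T1 T1
  A -> B T0 | T1 T0
  B -> B T1 | T1 T1
  T0 -> b
  T1 -> a

Fill CYK table bottom-up:
  T[0,0] 'a' = {T1}  orig:{}
  T[1,1] 'b' = {T0}  orig:{}
  T[2,2] 'a' = {T1}  orig:{}
  T[0,1] 'ab' = {A}
  T[1,2] 'ba' = ∅
  T[0,2] 'aba' = ∅

S ∉ T[0,2] ⇒ NO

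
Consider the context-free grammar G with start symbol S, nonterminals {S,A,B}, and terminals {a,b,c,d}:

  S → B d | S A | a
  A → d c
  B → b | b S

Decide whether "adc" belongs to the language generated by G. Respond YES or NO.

Convert to CNF:
  S -> B T0 | S A | a
  A -> T0 T1
  B -> T2 S | b
  T0 -> d
  T1 -> c
  T2 -> b

CYK table (by increasing span):
  [0..0]={S}  "a"
  [1..1]={T0}  "d"  orig:{}
  [2..2]={T1}  "c"  orig:{}
  [0..1]=∅  "ad"
  [1..2]={A}  "dc"
  [0..2]={S}  "adc"

S ∈ T[0,2] ⇒ YES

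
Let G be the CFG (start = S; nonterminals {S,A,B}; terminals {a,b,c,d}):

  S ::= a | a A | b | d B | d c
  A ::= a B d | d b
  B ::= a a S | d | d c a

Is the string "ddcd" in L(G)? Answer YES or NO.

CNF form of G:
  S -> T0 A | T1 B | T1 T3 | a | b
  A -> T0 X4 | T1 T2
  B -> T0 X5 | T1 X6 | d
  T0 -> a
  T1 -> d
  T2 -> b
  T3 -> c
  X4 -> B T1
  X5 -> T0 S
  X6 -> T3 T0

CYK table (by increasing span):
  T[0,0] 'd' = {B,T1}  orig:{B}
  T[1,1] 'd' = {B,T1}  orig:{B}
  T[2,2] 'c' = {T3}  orig:{}
  T[3,3] 'd' = {B,T1}  orig:{B}
  T[0,1] 'dd' = {S,X4}  orig:{S}
  T[1,2] 'dc' = {S}
  T[2,3] 'cd' = ∅
  T[0,2] 'ddc' = ∅
  T[1,3] 'dcd' = ∅
  T[0,3] 'ddcd' = ∅

S ∉ T[0,3] ⇒ NO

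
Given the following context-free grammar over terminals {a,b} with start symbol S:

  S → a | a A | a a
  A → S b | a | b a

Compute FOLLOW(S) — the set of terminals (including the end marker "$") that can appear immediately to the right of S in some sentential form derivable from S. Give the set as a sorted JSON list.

FIRST iteration:
pass 1:
  A via A→a: +{a}
  A via A→b a: +{b}
  S via S→a: +{a}
  S: {a}  A: {a,b}
pass 2: (stable)
  S: {a}  A: {a,b}

Compute FOLLOW by fixpoint:
seed FOLLOW(S) with $
pass 1:
  A→S b: FOLLOW(S) ⊇ FIRST(b) = {b}; new: +{b}
  S→a A: FOLLOW(A) ⊇ FOLLOW(S) ⊇ {$,b}; new: +{$,b}
  FOLLOW(S)={$,b}  FOLLOW(A)={$,b}
pass 2: — fixpoint
  FOLLOW(S)={$,b}  FOLLOW(A)={$,b}

FOLLOW(S) = ["$", "b"]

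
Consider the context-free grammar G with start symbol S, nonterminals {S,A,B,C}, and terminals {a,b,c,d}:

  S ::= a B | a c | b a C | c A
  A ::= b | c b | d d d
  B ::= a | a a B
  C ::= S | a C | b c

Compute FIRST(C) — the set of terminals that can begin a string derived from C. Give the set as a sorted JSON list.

FIRST sets, iterate to fixpoint:
pass 1:
  A via A→b: +{b}
  A via A→c b: +{c}
  A via A→d d d: +{d}
  B via B→a: +{a}
  C via C→a C: +{a}
  C via C→b c: +{b}
  S via S→a B: +{a}
  S via S→b a C: +{b}
  S via S→c A: +{c}
  FIRST[S]={a,b,c}  FIRST[A]={b,c,d}  FIRST[B]={a}  FIRST[C]={a,b}
pass 2:
  C via C→S: +{c}
  FIRST[S]={a,b,c}  FIRST[A]={b,c,d}  FIRST[B]={a}  FIRST[C]={a,b,c}
pass 3: (stable)
  FIRST[S]={a,b,c}  FIRST[A]={b,c,d}  FIRST[B]={a}  FIRST[C]={a,b,c}

FIRST(C) = ["a", "b", "c"]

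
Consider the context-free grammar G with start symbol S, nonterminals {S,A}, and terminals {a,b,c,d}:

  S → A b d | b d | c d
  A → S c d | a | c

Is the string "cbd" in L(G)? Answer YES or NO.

CNF form of G:
  S -> A X4 | T0 T1 | T2 T1
  A -> S X3 | a | c
  T0 -> c
  T1 -> d
  T2 -> b
  X3 -> T0 T1
  X4 -> T2 T1

CYK fill:
  [0..0]={A,T0}  "c"  orig:{A}
  [1..1]={T2}  "b"  orig:{}
  [2..2]={T1}  "d"  orig:{}
  [0..1]=∅  "cb"
  [1..2]={S,X4}  "bd"  orig:{S}
  [0..2]={S}  "cbd"

S ∈ T[0,2] ⇒ YES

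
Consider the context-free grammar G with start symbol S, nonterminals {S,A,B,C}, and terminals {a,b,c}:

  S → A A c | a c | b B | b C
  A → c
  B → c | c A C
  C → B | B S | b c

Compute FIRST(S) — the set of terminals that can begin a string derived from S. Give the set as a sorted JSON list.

FIRST iteration:
round 1:
  A via A→c: +{c}
  B via B→c: +{c}
  C via C→B: +{c}
  C via C→b c: +{b}
  S via S→A A c: +{c}
  S via S→a c: +{a}
  S via S→b B: +{b}
  FIRST[S]={a,b,c}  FIRST[A]={c}  FIRST[B]={c}  FIRST[C]={b,c}
round 2: (no change)
  FIRST[S]={a,b,c}  FIRST[A]={c}  FIRST[B]={c}  FIRST[C]={b,c}

FIRST(S) = ["a", "b", "c"]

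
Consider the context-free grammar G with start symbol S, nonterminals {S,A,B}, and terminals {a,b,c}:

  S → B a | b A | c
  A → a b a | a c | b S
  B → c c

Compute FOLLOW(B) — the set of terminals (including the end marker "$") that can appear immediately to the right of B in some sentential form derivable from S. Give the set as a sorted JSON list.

Compute FIRST by fixpoint:
round 1:
  A via A→a b a: +{a}
  A via A→b S: +{b}
  B via B→c c: +{c}
  S via S→B a: +{c}
  S via S→b A: +{b}
  FIRST[S]={b,c}  FIRST[A]={a,b}  FIRST[B]={c}
round 2: done
  FIRST[S]={b,c}  FIRST[A]={a,b}  FIRST[B]={c}

FOLLOW iteration:
FOLLOW(S) := {$}
[1]
  S→B a: FOLLOW(B) ⊇ FIRST(a) = {a}; new: +{a}
  S→b A: FOLLOW(A) ⊇ FOLLOW(S) ⊇ {$}; new: +{$}
  S: {$}  A: {$}  B: {a}
[2] (stable)
  S: {$}  A: {$}  B: {a}

FOLLOW(B) = ["a"]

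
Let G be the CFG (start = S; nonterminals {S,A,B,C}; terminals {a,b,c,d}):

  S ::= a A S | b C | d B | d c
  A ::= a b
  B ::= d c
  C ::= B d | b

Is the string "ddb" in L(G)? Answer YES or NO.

CNF form of G:
  S -> T0 X4 | T1 C | T2 B | T2 T3
  A -> T0 T1
  B -> T2 T3
  C -> B T2 | b
  T0 -> a
  T1 -> b
  T2 -> d
  T3 -> c
  X4 -> A S

Fill CYK table bottom-up:
  cell(0,0) d: {T2}  orig:{}
  cell(1,1) d: {T2}  orig:{}
  cell(2,2) b: {C,T1}  orig:{C}
  cell(0,1) dd: ∅
  cell(1,2) db: ∅
  cell(0,2) ddb: ∅

S ∉ T[0,2] ⇒ NO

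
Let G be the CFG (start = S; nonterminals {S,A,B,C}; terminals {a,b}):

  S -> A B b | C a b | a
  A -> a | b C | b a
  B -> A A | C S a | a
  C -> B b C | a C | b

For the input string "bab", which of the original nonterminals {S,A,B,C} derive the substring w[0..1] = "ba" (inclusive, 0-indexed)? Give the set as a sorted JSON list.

Convert to CNF:
  S -> A X4 | C X5 | a
  A -> T0 C | T0 T1 | a
  B -> A A | C X2 | a
  C -> B X3 | T1 C | b
  T0 -> b
  T1 -> a
  X2 -> S T1
  X3 -> T0 C
  X4 -> B T0
  X5 -> T1 T0

CYK table (by increasing span) (cells [i..j] with 0 ≤ i ≤ j ≤ 1 only):
  T[0,0] 'b' = {C,T0}  orig:{C}
  T[1,1] 'a' = {A,B,S,T1}  orig:{A,B,S}
  T[0,1] 'ba' = {A}

Original NTs in T[0,1] deriving "ba": ["A"]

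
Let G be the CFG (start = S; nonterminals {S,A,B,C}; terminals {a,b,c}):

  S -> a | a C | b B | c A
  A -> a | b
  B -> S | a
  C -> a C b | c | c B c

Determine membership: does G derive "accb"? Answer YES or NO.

CNF form of G:
  S -> T0 C | T1 B | T2 A | a
  A -> a | b
  B -> T0 C | T1 B | T2 A | a
  C -> T0 X3 | T2 X4 | c
  T0 -> a
  T1 -> b
  T2 -> c
  X3 -> C T1
  X4 -> B T2

CYK table (by increasing span):
  cell(0,0) a: {A,B,S,T0}  orig:{A,B,S}
  cell(1,1) c: {C,T2}  orig:{C}
  cell(2,2) c: {C,T2}  orig:{C}
  cell(3,3) b: {A,T1}  orig:{A}
  cell(0,1) ac: {B,S,X4}  orig:{B,S}
  cell(1,2) cc: ∅
  cell(2,3) cb: {B,S,X3}  orig:{B,S}
  cell(0,2) acc: {X4}  orig:{}
  cell(1,3) ccb: ∅
  cell(0,3) accb: ∅

S ∉ T[0,3] ⇒ NO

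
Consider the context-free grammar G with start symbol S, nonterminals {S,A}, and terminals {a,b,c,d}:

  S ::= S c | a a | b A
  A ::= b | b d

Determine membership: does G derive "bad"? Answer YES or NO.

Convert to CNF:
  S -> S T2 | T0 A | T3 T3
  A -> T0 T1 | b
  T0 -> b
  T1 -> d
  T2 -> c
  T3 -> a

Fill CYK table bottom-up:
  T[0,0] 'b' = {A,T0}  orig:{A}
  T[1,1] 'a' = {T3}  orig:{}
  T[2,2] 'd' = {T1}  orig:{}
  T[0,1] 'ba' = ∅
  T[1,2] 'ad' = ∅
  T[0,2] 'bad' = ∅

S ∉ T[0,2] ⇒ NO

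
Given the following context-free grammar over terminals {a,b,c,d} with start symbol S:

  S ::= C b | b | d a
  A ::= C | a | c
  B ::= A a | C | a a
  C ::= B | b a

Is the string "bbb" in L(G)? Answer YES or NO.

CNF form of G:
  S -> C T1 | T2 T0 | b
  A -> A T0 | T0 T0 | T1 T0 | a | c
  B -> A T0 | T0 T0 | T1 T0
  C -> A T0 | T0 T0 | T1 T0
  T0 -> a
  T1 -> b
  T2 -> d

CYK table (by increasing span):
  T[0,0] 'b' = {S,T1}  orig:{S}
  T[1,1] 'b' = {S,T1}  orig:{S}
  T[2,2] 'b' = {S,T1}  orig:{S}
  T[0,1] 'bb' = ∅
  T[1,2] 'bb' = ∅
  T[0,2] 'bbb' = ∅

S ∉ T[0,2] ⇒ NO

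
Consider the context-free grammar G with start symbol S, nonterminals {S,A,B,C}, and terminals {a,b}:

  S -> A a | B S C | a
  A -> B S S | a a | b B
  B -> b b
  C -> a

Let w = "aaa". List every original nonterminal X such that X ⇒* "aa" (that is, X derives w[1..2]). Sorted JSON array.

CNF form of G:
  S -> A T0 | B X3 | a
  A -> B X2 | T0 T0 | T1 B
  B -> T1 T1
  C -> a
  T0 -> a
  T1 -> b
  X2 -> S S
  X3 -> S C

CYK fill — only the sub-triangle for w[1..2]:
  T[1,1] 'a' = {C,S,T0}  orig:{C,S}
  T[2,2] 'a' = {C,S,T0}  orig:{C,S}
  T[1,2] 'aa' = {A,X2,X3}  orig:{A}

Original NTs in T[1,2] deriving "aa": ["A"]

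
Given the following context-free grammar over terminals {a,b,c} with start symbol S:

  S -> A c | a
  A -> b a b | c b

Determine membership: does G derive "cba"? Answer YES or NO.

CNF form of G:
  S -> A T2 | a
  A -> T0 X3 | T2 T0
  T0 -> b
  T1 -> a
  T2 -> c
  X3 -> T1 T0

CYK table (by increasing span):
  [0..0]={T2}  "c"  orig:{}
  [1..1]={T0}  "b"  orig:{}
  [2..2]={S,T1}  "a"  orig:{S}
  [0..1]={A}  "cb"
  [1..2]=∅  "ba"
  [0..2]=∅  "cba"

S ∉ T[0,2] ⇒ NO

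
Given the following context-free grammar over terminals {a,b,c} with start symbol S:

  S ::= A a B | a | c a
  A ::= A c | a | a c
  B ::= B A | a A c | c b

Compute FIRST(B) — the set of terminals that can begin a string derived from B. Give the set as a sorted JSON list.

Compute FIRST by fixpoint:
[1]
  A via A→a: +{a}
  B via B→a A c: +{a}
  B via B→c b: +{c}
  S via S→A a B: +{a}
  S via S→c a: +{c}
  FIRST(S)={a,c}  FIRST(A)={a}  FIRST(B)={a,c}
[2] (stable)
  FIRST(S)={a,c}  FIRST(A)={a}  FIRST(B)={a,c}

FIRST(B) = ["a", "c"]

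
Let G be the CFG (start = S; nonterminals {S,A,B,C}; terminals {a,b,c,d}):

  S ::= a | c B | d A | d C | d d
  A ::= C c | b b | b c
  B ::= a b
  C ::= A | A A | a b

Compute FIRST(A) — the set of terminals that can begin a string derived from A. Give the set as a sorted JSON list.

FIRST iteration:
round 1:
  A via A→b b: +{b}
  B via B→a b: +{a}
  C via C→A: +{b}
  C via C→a b: +{a}
  S via S→a: +{a}
  S via S→c B: +{c}
  S via S→d A: +{d}
  FIRST(S)={a,c,d}  FIRST(A)={b}  FIRST(B)={a}  FIRST(C)={a,b}
round 2:
  A via A→C c: +{a}
  FIRST(S)={a,c,d}  FIRST(A)={a,b}  FIRST(B)={a}  FIRST(C)={a,b}
round 3: done
  FIRST(S)={a,c,d}  FIRST(A)={a,b}  FIRST(B)={a}  FIRST(C)={a,b}

FIRST(A) = ["a", "b"]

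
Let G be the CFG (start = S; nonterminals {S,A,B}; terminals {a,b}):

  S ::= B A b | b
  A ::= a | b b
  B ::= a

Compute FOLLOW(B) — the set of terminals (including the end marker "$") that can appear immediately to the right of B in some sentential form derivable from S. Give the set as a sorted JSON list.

Compute FIRST by fixpoint:
round 1:
  A via A→a: +{a}
  A via A→b b: +{b}
  B via B→a: +{a}
  S via S→B A b: +{a}
  S via S→b: +{b}
  FIRST(S)={a,b}  FIRST(A)={a,b}  FIRST(B)={a}
round 2: (no change)
  FIRST(S)={a,b}  FIRST(A)={a,b}  FIRST(B)={a}

Compute FOLLOW by fixpoint:
FOLLOW(S) := {$}
pass 1:
  S→B A b: FOLLOW(B) ⊇ FIRST(A) = {a,b}; new: +{a,b}
  S→B A b: FOLLOW(A) ⊇ FIRST(b) = {b}; new: +{b}
  S: {$}  A: {b}  B: {a,b}
pass 2: done
  S: {$}  A: {b}  B: {a,b}

FOLLOW(B) = ["a", "b"]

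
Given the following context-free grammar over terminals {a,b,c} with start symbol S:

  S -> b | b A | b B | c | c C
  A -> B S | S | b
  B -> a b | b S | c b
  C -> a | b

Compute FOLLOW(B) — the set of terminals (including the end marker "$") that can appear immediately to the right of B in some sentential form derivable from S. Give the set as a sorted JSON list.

FIRST sets, iterate to fixpoint:
round 1:
  A via A→b: +{b}
  B via B→a b: +{a}
  B via B→b S: +{b}
  B via B→c b: +{c}
  C via C→a: +{a}
  C via C→b: +{b}
  S via S→b: +{b}
  S via S→c: +{c}
  FIRST(S)={b,c}  FIRST(A)={b}  FIRST(B)={a,b,c}  FIRST(C)={a,b}
round 2:
  A via A→B S: +{a,c}
  FIRST(S)={b,c}  FIRST(A)={a,b,c}  FIRST(B)={a,b,c}  FIRST(C)={a,b}
round 3: (no change)
  FIRST(S)={b,c}  FIRST(A)={a,b,c}  FIRST(B)={a,b,c}  FIRST(C)={a,b}

FOLLOW iteration:
initialize: $ ∈ FOLLOW(S)
[1]
  A→B S: FOLLOW(B) ⊇ FIRST(S) = {b,c}; new: +{b,c}
  B→b S: FOLLOW(S) ⊇ FOLLOW(B) ⊇ {b,c}; new: +{b,c}
  S→b A: FOLLOW(A) ⊇ FOLLOW(S) ⊇ {$,b,c}; new: +{$,b,c}
  S→b B: FOLLOW(B) ⊇ FOLLOW(S) ⊇ {$,b,c}; new: +{$}
  S→c C: FOLLOW(C) ⊇ FOLLOW(S) ⊇ {$,b,c}; new: +{$,b,c}
  S: {$,b,c}  A: {$,b,c}  B: {$,b,c}  C: {$,b,c}
[2] done
  S: {$,b,c}  A: {$,b,c}  B: {$,b,c}  C: {$,b,c}

FOLLOW(B) = ["$", "b", "c"]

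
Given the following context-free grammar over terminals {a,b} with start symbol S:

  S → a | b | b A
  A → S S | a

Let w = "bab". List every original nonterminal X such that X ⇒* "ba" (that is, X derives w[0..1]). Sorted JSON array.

Convert to CNF:
  S -> T0 A | a | b
  A -> S S | a
  T0 -> b

CYK fill — only the sub-triangle for w[0..1]:
  T[0,0] 'b' = {S,T0}  orig:{S}
  T[1,1] 'a' = {A,S}
  T[0,1] 'ba' = {A,S}

Original NTs in T[0,1] deriving "ba": ["A", "S"]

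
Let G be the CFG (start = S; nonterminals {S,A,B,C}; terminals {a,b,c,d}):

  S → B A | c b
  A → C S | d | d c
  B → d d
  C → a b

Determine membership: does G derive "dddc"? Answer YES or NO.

CNF form of G:
  S -> B A | T1 T3
  A -> C S | T0 T1 | d
  B -> T0 T0
  C -> T2 T3
  T0 -> d
  T1 -> c
  T2 -> a
  T3 -> b

Fill CYK table bottom-up:
  [0..0]={A,T0}  "d"  orig:{A}
  [1..1]={A,T0}  "d"  orig:{A}
  [2..2]={A,T0}  "d"  orig:{A}
  [3..3]={T1}  "c"  orig:{}
  [0..1]={B}  "dd"
  [1..2]={B}  "dd"
  [2..3]={A}  "dc"
  [0..2]={S}  "ddd"
  [1..3]=∅  "ddc"
  [0..3]={S}  "dddc"

S ∈ T[0,3] ⇒ YES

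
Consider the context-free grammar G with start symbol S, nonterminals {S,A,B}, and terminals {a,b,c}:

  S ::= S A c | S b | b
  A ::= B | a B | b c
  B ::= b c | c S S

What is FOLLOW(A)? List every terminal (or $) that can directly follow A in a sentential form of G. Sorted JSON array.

FIRST iteration:
[1]
  A via A→a B: +{a}
  A via A→b c: +{b}
  B via B→b c: +{b}
  B via B→c S S: +{c}
  S via S→b: +{b}
  S: {b}  A: {a,b}  B: {b,c}
[2]
  A via A→B: +{c}
  S: {b}  A: {a,b,c}  B: {b,c}
[3] (stable)
  S: {b}  A: {a,b,c}  B: {b,c}

Compute FOLLOW by fixpoint:
FOLLOW(S) := {$}
iter 1:
  B→c S S: FOLLOW(S) ⊇ FIRST(S) = {b}; new: +{b}
  S→S A c: FOLLOW(S) ⊇ FIRST(A) = {a,b,c}; new: +{a,c}
  S→S A c: FOLLOW(A) ⊇ FIRST(c) = {c}; new: +{c}
  S: {$,a,b,c}  A: {c}  B: {}
iter 2:
  A→B: FOLLOW(B) ⊇ FOLLOW(A) ⊇ {c}; new: +{c}
  S: {$,a,b,c}  A: {c}  B: {c}
iter 3: (stable)
  S: {$,a,b,c}  A: {c}  B: {c}

FOLLOW(A) = ["c"]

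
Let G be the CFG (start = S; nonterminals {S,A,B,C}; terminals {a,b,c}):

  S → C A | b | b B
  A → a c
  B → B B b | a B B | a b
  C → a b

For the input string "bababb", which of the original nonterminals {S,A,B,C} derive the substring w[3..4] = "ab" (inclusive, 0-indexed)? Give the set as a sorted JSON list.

Convert to CNF:
  S -> C A | T2 B | b
  A -> T0 T1
  B -> B X3 | T0 T2 | T0 X4
  C -> T0 T2
  T0 -> a
  T1 -> c
  T2 -> b
  X3 -> B T2
  X4 -> B B

Fill CYK table bottom-up, restricted to cells inside w[3..4]:
  T[3,3] 'a' = {T0}  orig:{}
  T[4,4] 'b' = {S,T2}  orig:{S}
  T[3,4] 'ab' = {B,C}

Original NTs in T[3,4] deriving "ab": ["B", "C"]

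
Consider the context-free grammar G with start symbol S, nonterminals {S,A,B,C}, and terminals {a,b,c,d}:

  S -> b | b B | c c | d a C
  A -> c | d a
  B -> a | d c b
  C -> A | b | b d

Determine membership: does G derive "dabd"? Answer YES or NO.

Convert to CNF:
  S -> T0 X5 | T2 T2 | T3 B | b
  A -> T0 T1 | c
  B -> T0 X4 | a
  C -> T0 T1 | T3 T0 | b | c
  T0 -> d
  T1 -> a
  T2 -> c
  T3 -> b
  X4 -> T2 T3
  X5 -> T1 C

CYK table (by increasing span):
  T[0,0] 'd' = {T0}  orig:{}
  T[1,1] 'a' = {B,T1}  orig:{B}
  T[2,2] 'b' = {C,S,T3}  orig:{C,S}
  T[3,3] 'd' = {T0}  orig:{}
  T[0,1] 'da' = {A,C}
  T[1,2] 'ab' = {X5}  orig:{}
  T[2,3] 'bd' = {C}
  T[0,2] 'dab' = {S}
  T[1,3] 'abd' = {X5}  orig:{}
  T[0,3] 'dabd' = {S}

S ∈ T[0,3] ⇒ YES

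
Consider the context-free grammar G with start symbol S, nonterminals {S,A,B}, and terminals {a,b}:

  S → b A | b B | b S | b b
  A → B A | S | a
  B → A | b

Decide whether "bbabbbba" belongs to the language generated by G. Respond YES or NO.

Convert to CNF:
  S -> T0 A | T0 B | T0 S | T0 T0
  A -> B A | T0 A | T0 B | T0 S | T0 T0 | a
  B -> B A | T0 A | T0 B | T0 S | T0 T0 | a | b
  T0 -> b

CYK table (by increasing span):
  T[0,0] 'b' = {B,T0}  orig:{B}
  T[1,1] 'b' = {B,T0}  orig:{B}
  T[2,2] 'a' = {A,B}
  T[3,3] 'b' = {B,T0}  orig:{B}
  T[4,4] 'b' = {B,T0}  orig:{B}
  T[5,5] 'b' = {B,T0}  orig:{B}
  T[6,6] 'b' = {B,T0}  orig:{B}
  T[7,7] 'a' = {A,B}
  T[0,1] 'bb' = {A,B,S}
  T[1,2] 'ba' = {A,B,S}
  T[2,3] 'ab' = ∅
  T[3,4] 'bb' = {A,B,S}
  T[4,5] 'bb' = {A,B,S}
  T[5,6] 'bb' = {A,B,S}
  T[6,7] 'ba' = {A,B,S}
  T[0,2] 'bba' = {A,B,S}
  T[1,3] 'bab' = ∅
  T[2,4] 'abb' = {A,B}
  T[3,5] 'bbb' = {A,B,S}
  T[4,6] 'bbb' = {A,B,S}
  T[5,7] 'bba' = {A,B,S}
  T[0,3] 'bbab' = ∅
  T[1,4] 'babb' = {A,B,S}
  T[2,5] 'abbb' = {A,B}
  T[3,6] 'bbbb' = {A,B,S}
  T[4,7] 'bbba' = {A,B,S}
  T[0,4] 'bbabb' = {A,B,S}
  T[1,5] 'babbb' = {A,B,S}
  T[2,6] 'abbbb' = {A,B}
  T[3,7] 'bbbba' = {A,B,S}
  T[0,5] 'bbabbb' = {A,B,S}
  T[1,6] 'babbbb' = {A,B,S}
  T[2,7] 'abbbba' = {A,B}
  T[0,6] 'bbabbbb' = {A,B,S}
  T[1,7] 'babbbba' = {A,B,S}
  T[0,7] 'bbabbbba' = {A,B,S}

S ∈ T[0,7] ⇒ YES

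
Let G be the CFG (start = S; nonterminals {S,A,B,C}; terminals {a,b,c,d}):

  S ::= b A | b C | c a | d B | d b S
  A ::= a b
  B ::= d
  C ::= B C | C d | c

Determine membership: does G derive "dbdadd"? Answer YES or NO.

CNF form of G:
  S -> T1 A | T1 C | T2 B | T2 X4 | T3 T0
  A -> T0 T1
  B -> d
  C -> B C | C T2 | c
  T0 -> a
  T1 -> b
  T2 -> d
  T3 -> c
  X4 -> T1 S

Fill CYK table bottom-up:
  [0..0]={B,T2}  "d"  orig:{B}
  [1..1]={T1}  "b"  orig:{}
  [2..2]={B,T2}  "d"  orig:{B}
  [3..3]={T0}  "a"  orig:{}
  [4..4]={B,T2}  "d"  orig:{B}
  [5..5]={B,T2}  "d"  orig:{B}
  [0..1]=∅  "db"
  [1..2]=∅  "bd"
  [2..3]=∅  "da"
  [3..4]=∅  "ad"
  [4..5]={S}  "dd"
  [0..2]=∅  "dbd"
  [1..3]=∅  "bda"
  [2..4]=∅  "dad"
  [3..5]=∅  "add"
  [0..3]=∅  "dbda"
  [1..4]=∅  "bdad"
  [2..5]=∅  "dadd"
  [0..4]=∅  "dbdad"
  [1..5]=∅  "bdadd"
  [0..5]=∅  "dbdadd"

S ∉ T[0,5] ⇒ NO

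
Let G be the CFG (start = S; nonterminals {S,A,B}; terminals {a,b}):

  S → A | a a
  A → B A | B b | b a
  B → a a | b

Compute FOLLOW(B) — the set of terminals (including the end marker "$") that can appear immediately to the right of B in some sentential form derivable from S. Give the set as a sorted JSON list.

Compute FIRST by fixpoint:
pass 1:
  A via A→b a: +{b}
  B via B→a a: +{a}
  B via B→b: +{b}
  S via S→A: +{b}
  S via S→a a: +{a}
  FIRST[S]={a,b}  FIRST[A]={b}  FIRST[B]={a,b}
pass 2:
  A via A→B A: +{a}
  FIRST[S]={a,b}  FIRST[A]={a,b}  FIRST[B]={a,b}
pass 3: (stable)
  FIRST[S]={a,b}  FIRST[A]={a,b}  FIRST[B]={a,b}

FOLLOW iteration:
FOLLOW(S) := {$}
[1]
  A→B A: FOLLOW(B) ⊇ FIRST(A) = {a,b}; new: +{a,b}
  S→A: FOLLOW(A) ⊇ FOLLOW(S) ⊇ {$}; new: +{$}
  FOLLOW[S]={$}  FOLLOW[A]={$}  FOLLOW[B]={a,b}
[2] — fixpoint
  FOLLOW[S]={$}  FOLLOW[A]={$}  FOLLOW[B]={a,b}

FOLLOW(B) = ["a", "b"]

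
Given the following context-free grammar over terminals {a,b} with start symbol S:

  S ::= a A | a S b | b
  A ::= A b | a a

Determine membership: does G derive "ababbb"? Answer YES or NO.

Convert to CNF:
  S -> T1 A | T1 X2 | b
  A -> A T0 | T1 T1
  T0 -> b
  T1 -> a
  X2 -> S T0

CYK table (by increasing span):
  cell(0,0) a: {T1}  orig:{}
  cell(1,1) b: {S,T0}  orig:{S}
  cell(2,2) a: {T1}  orig:{}
  cell(3,3) b: {S,T0}  orig:{S}
  cell(4,4) b: {S,T0}  orig:{S}
  cell(5,5) b: {S,T0}  orig:{S}
  cell(0,1) ab: ∅
  cell(1,2) ba: ∅
  cell(2,3) ab: ∅
  cell(3,4) bb: {X2}  orig:{}
  cell(4,5) bb: {X2}  orig:{}
  cell(0,2) aba: ∅
  cell(1,3) bab: ∅
  cell(2,4) abb: {S}
  cell(3,5) bbb: ∅
  cell(0,3) abab: ∅
  cell(1,4) babb: ∅
  cell(2,5) abbb: {X2}  orig:{}
  cell(0,4) ababb: ∅
  cell(1,5) babbb: ∅
  cell(0,5) ababbb: ∅

S ∉ T[0,5] ⇒ NO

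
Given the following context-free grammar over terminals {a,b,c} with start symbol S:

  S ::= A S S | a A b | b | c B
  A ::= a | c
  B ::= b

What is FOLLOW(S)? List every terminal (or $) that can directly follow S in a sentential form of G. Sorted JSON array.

FIRST sets, iterate to fixpoint:
[1]
  A via A→a: +{a}
  A via A→c: +{c}
  B via B→b: +{b}
  S via S→A S S: +{a,c}
  S via S→b: +{b}
  FIRST(S)={a,b,c}  FIRST(A)={a,c}  FIRST(B)={b}
[2] — fixpoint
  FIRST(S)={a,b,c}  FIRST(A)={a,c}  FIRST(B)={b}

FOLLOW sets:
FOLLOW(S) := {$}
[1]
  S→A S S: FOLLOW(A) ⊇ FIRST(S) = {a,b,c}; new: +{a,b,c}
  S→A S S: FOLLOW(S) ⊇ FIRST(S) = {a,b,c}; new: +{a,b,c}
  S→c B: FOLLOW(B) ⊇ FOLLOW(S) ⊇ {$,a,b,c}; new: +{$,a,b,c}
  FOLLOW[S]={$,a,b,c}  FOLLOW[A]={a,b,c}  FOLLOW[B]={$,a,b,c}
[2] — fixpoint
  FOLLOW[S]={$,a,b,c}  FOLLOW[A]={a,b,c}  FOLLOW[B]={$,a,b,c}

FOLLOW(S) = ["$", "a", "b", "c"]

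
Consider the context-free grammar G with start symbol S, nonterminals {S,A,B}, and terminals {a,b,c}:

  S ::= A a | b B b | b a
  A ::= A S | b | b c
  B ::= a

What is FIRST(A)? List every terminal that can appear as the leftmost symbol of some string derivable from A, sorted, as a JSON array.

FIRST sets, iterate to fixpoint:
iter 1:
  A via A→b: +{b}
  B via B→a: +{a}
  S via S→A a: +{b}
  FIRST[S]={b}  FIRST[A]={b}  FIRST[B]={a}
iter 2: (no change)
  FIRST[S]={b}  FIRST[A]={b}  FIRST[B]={a}

FIRST(A) = ["b"]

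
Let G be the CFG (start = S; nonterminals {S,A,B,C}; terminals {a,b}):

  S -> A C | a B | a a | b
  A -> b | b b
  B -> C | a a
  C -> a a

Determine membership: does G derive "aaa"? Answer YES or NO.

Convert to CNF:
  S -> A C | T1 B | T1 T1 | b
  A -> T0 T0 | b
  B -> T1 T1
  C -> T1 T1
  T0 -> b
  T1 -> a

CYK table (by increasing span):
  [0..0]={T1}  "a"  orig:{}
  [1..1]={T1}  "a"  orig:{}
  [2..2]={T1}  "a"  orig:{}
  [0..1]={B,C,S}  "aa"
  [1..2]={B,C,S}  "aa"
  [0..2]={S}  "aaa"

S ∈ T[0,2] ⇒ YES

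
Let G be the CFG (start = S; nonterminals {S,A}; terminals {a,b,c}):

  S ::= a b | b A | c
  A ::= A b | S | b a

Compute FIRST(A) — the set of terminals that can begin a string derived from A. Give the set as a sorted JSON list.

FIRST iteration:
iter 1:
  A via A→b a: +{b}
  S via S→a b: +{a}
  S via S→b A: +{b}
  S via S→c: +{c}
  FIRST(S)={a,b,c}  FIRST(A)={b}
iter 2:
  A via A→S: +{a,c}
  FIRST(S)={a,b,c}  FIRST(A)={a,b,c}
iter 3: — fixpoint
  FIRST(S)={a,b,c}  FIRST(A)={a,b,c}

FIRST(A) = ["a", "b", "c"]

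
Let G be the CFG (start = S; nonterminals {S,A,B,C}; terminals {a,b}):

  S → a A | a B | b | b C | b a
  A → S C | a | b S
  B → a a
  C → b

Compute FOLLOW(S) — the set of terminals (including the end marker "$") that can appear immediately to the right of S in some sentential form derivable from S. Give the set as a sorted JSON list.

FIRST iteration:
iter 1:
  A via A→a: +{a}
  A via A→b S: +{b}
  B via B→a a: +{a}
  C via C→b: +{b}
  S via S→a A: +{a}
  S via S→b: +{b}
  FIRST(S)={a,b}  FIRST(A)={a,b}  FIRST(B)={a}  FIRST(C)={b}
iter 2: done
  FIRST(S)={a,b}  FIRST(A)={a,b}  FIRST(B)={a}  FIRST(C)={b}

FOLLOW iteration:
seed FOLLOW(S) with $
[1]
  A→S C: FOLLOW(S) ⊇ FIRST(C) = {b}; new: +{b}
  S→a A: FOLLOW(A) ⊇ FOLLOW(S) ⊇ {$,b}; new: +{$,b}
  S→a B: FOLLOW(B) ⊇ FOLLOW(S) ⊇ {$,b}; new: +{$,b}
  S→b C: FOLLOW(C) ⊇ FOLLOW(S) ⊇ {$,b}; new: +{$,b}
  FOLLOW[S]={$,b}  FOLLOW[A]={$,b}  FOLLOW[B]={$,b}  FOLLOW[C]={$,b}
[2] done
  FOLLOW[S]={$,b}  FOLLOW[A]={$,b}  FOLLOW[B]={$,b}  FOLLOW[C]={$,b}

FOLLOW(S) = ["$", "b"]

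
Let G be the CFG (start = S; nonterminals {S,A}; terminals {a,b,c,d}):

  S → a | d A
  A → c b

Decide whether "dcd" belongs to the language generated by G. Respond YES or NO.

CNF form of G:
  S -> T2 A | a
  A -> T0 T1
  T0 -> c
  T1 -> b
  T2 -> d

CYK fill:
  T[0,0] 'd' = {T2}  orig:{}
  T[1,1] 'c' = {T0}  orig:{}
  T[2,2] 'd' = {T2}  orig:{}
  T[0,1] 'dc' = ∅
  T[1,2] 'cd' = ∅
  T[0,2] 'dcd' = ∅

S ∉ T[0,2] ⇒ NO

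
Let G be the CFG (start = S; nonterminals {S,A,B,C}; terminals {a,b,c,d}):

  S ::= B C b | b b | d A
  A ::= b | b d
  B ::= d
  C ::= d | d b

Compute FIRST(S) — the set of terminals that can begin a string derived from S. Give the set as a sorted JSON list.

FIRST sets, iterate to fixpoint:
pass 1:
  A via A→b: +{b}
  B via B→d: +{d}
  C via C→d: +{d}
  S via S→B C b: +{d}
  S via S→b b: +{b}
  S: {b,d}  A: {b}  B: {d}  C: {d}
pass 2: (stable)
  S: {b,d}  A: {b}  B: {d}  C: {d}

FIRST(S) = ["b", "d"]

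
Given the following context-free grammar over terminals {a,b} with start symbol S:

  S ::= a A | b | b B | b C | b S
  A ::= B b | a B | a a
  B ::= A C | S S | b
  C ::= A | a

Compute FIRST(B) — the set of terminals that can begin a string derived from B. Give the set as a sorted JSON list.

FIRST sets, iterate to fixpoint:
iter 1:
  A via A→a B: +{a}
  B via B→A C: +{a}
  B via B→b: +{b}
  C via C→A: +{a}
  S via S→a A: +{a}
  S via S→b: +{b}
  FIRST(S)={a,b}  FIRST(A)={a}  FIRST(B)={a,b}  FIRST(C)={a}
iter 2:
  A via A→B b: +{b}
  C via C→A: +{b}
  FIRST(S)={a,b}  FIRST(A)={a,b}  FIRST(B)={a,b}  FIRST(C)={a,b}
iter 3: done
  FIRST(S)={a,b}  FIRST(A)={a,b}  FIRST(B)={a,b}  FIRST(C)={a,b}

FIRST(B) = ["a", "b"]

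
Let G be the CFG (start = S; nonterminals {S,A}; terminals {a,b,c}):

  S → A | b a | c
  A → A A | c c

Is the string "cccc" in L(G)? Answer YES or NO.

Convert to CNF:
  S -> A A | T0 T0 | T1 T2 | c
  A -> A A | T0 T0
  T0 -> c
  T1 -> b
  T2 -> a

Fill CYK table bottom-up:
  [0..0]={S,T0}  "c"  orig:{S}
  [1..1]={S,T0}  "c"  orig:{S}
  [2..2]={S,T0}  "c"  orig:{S}
  [3..3]={S,T0}  "c"  orig:{S}
  [0..1]={A,S}  "cc"
  [1..2]={A,S}  "cc"
  [2..3]={A,S}  "cc"
  [0..2]=∅  "ccc"
  [1..3]=∅  "ccc"
  [0..3]={A,S}  "cccc"

S ∈ T[0,3] ⇒ YES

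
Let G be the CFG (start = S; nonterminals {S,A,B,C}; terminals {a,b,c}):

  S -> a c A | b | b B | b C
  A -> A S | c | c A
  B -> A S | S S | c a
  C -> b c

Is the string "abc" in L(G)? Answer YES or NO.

Convert to CNF:
  S -> T1 X3 | T2 B | T2 C | b
  A -> A S | T0 A | c
  B -> A S | S S | T0 T1
  C -> T2 T0
  T0 -> c
  T1 -> a
  T2 -> b
  X3 -> T0 A

Fill CYK table bottom-up:
  cell(0,0) a: {T1}  orig:{}
  cell(1,1) b: {S,T2}  orig:{S}
  cell(2,2) c: {A,T0}  orig:{A}
  cell(0,1) ab: ∅
  cell(1,2) bc: {C}
  cell(0,2) abc: ∅

S ∉ T[0,2] ⇒ NO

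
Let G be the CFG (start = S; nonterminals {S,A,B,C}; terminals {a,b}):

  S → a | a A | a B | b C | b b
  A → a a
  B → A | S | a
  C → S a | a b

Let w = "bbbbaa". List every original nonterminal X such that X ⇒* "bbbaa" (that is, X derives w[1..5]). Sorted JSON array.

Convert to CNF:
  S -> T0 A | T0 B | T1 C | T1 T1 | a
  A -> T0 T0
  B -> T0 A | T0 B | T0 T0 | T1 C | T1 T1 | a
  C -> S T0 | T0 T1
  T0 -> a
  T1 -> b

CYK table (by increasing span), restricted to cells inside w[1..5]:
  T[1,1] 'b' = {T1}  orig:{}
  T[2,2] 'b' = {T1}  orig:{}
  T[3,3] 'b' = {T1}  orig:{}
  T[4,4] 'a' = {B,S,T0}  orig:{B,S}
  T[5,5] 'a' = {B,S,T0}  orig:{B,S}
  T[1,2] 'bb' = {B,S}
  T[2,3] 'bb' = {B,S}
  T[3,4] 'ba' = ∅
  T[4,5] 'aa' = {A,B,C,S}
  T[1,3] 'bbb' = ∅
  T[2,4] 'bba' = {C}
  T[3,5] 'baa' = {B,S}
  T[1,4] 'bbba' = {B,S}
  T[2,5] 'bbaa' = ∅
  T[1,5] 'bbbaa' = {C}

Original NTs in T[1,5] deriving "bbbaa": ["C"]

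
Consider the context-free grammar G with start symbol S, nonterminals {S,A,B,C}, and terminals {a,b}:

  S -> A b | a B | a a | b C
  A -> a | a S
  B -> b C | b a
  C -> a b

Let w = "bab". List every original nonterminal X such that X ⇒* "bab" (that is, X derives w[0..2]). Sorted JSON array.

Convert to CNF:
  S -> A T1 | T0 B | T0 T0 | T1 C
  A -> T0 S | a
  B -> T1 C | T1 T0
  C -> T0 T1
  T0 -> a
  T1 -> b

Fill CYK table bottom-up (cells [i..j] with 0 ≤ i ≤ j ≤ 2 only):
  cell(0,0) b: {T1}  orig:{}
  cell(1,1) a: {A,T0}  orig:{A}
  cell(2,2) b: {T1}  orig:{}
  cell(0,1) ba: {B}
  cell(1,2) ab: {C,S}
  cell(0,2) bab: {B,S}

Original NTs in T[0,2] deriving "bab": ["B", "S"]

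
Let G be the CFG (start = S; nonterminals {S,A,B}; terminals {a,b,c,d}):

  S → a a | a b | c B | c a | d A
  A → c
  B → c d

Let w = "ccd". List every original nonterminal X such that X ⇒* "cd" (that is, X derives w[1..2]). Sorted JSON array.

Convert to CNF:
  S -> T0 B | T0 T2 | T1 A | T2 T2 | T2 T3
  A -> c
  B -> T0 T1
  T0 -> c
  T1 -> d
  T2 -> a
  T3 -> b

Fill CYK table bottom-up (cells [i..j] with 1 ≤ i ≤ j ≤ 2 only):
  [1..1]={A,T0}  "c"  orig:{A}
  [2..2]={T1}  "d"  orig:{}
  [1..2]={B}  "cd"

Original NTs in T[1,2] deriving "cd": ["B"]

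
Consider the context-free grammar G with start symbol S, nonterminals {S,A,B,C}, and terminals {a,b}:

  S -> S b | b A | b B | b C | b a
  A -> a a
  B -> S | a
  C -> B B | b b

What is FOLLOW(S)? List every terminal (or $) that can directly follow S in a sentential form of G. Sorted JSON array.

FIRST iteration:
[1]
  A via A→a a: +{a}
  B via B→a: +{a}
  C via C→B B: +{a}
  C via C→b b: +{b}
  S via S→b A: +{b}
  S: {b}  A: {a}  B: {a}  C: {a,b}
[2]
  B via B→S: +{b}
  S: {b}  A: {a}  B: {a,b}  C: {a,b}
[3] — fixpoint
  S: {b}  A: {a}  B: {a,b}  C: {a,b}

Compute FOLLOW by fixpoint:
seed FOLLOW(S) with $
iter 1:
  C→B B: FOLLOW(B) ⊇ FIRST(B) = {a,b}; new: +{a,b}
  S→S b: FOLLOW(S) ⊇ FIRST(b) = {b}; new: +{b}
  S→b A: FOLLOW(A) ⊇ FOLLOW(S) ⊇ {$,b}; new: +{$,b}
  S→b B: FOLLOW(B) ⊇ FOLLOW(S) ⊇ {$,b}; new: +{$}
  S→b C: FOLLOW(C) ⊇ FOLLOW(S) ⊇ {$,b}; new: +{$,b}
  S: {$,b}  A: {$,b}  B: {$,a,b}  C: {$,b}
iter 2:
  B→S: FOLLOW(S) ⊇ FOLLOW(B) ⊇ {$,a,b}; new: +{a}
  S→b A: FOLLOW(A) ⊇ FOLLOW(S) ⊇ {$,a,b}; new: +{a}
  S→b C: FOLLOW(C) ⊇ FOLLOW(S) ⊇ {$,a,b}; new: +{a}
  S: {$,a,b}  A: {$,a,b}  B: {$,a,b}  C: {$,a,b}
iter 3: (no change)
  S: {$,a,b}  A: {$,a,b}  B: {$,a,b}  C: {$,a,b}

FOLLOW(S) = ["$", "a", "b"]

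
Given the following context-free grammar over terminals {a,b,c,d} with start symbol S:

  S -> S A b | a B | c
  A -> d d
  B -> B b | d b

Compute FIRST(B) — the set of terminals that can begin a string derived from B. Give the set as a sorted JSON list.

FIRST sets, iterate to fixpoint:
round 1:
  A via A→d d: +{d}
  B via B→d b: +{d}
  S via S→a B: +{a}
  S via S→c: +{c}
  S: {a,c}  A: {d}  B: {d}
round 2: (no change)
  S: {a,c}  A: {d}  B: {d}

FIRST(B) = ["d"]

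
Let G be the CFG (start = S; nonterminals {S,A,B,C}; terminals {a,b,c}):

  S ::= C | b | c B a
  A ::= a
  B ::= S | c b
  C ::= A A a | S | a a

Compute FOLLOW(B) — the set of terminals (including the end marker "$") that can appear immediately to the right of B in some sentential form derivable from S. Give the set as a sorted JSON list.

FIRST iteration:
round 1:
  A via A→a: +{a}
  B via B→c b: +{c}
  C via C→A A a: +{a}
  S via S→C: +{a}
  S via S→b: +{b}
  S via S→c B a: +{c}
  S: {a,b,c}  A: {a}  B: {c}  C: {a}
round 2:
  B via B→S: +{a,b}
  C via C→S: +{b,c}
  S: {a,b,c}  A: {a}  B: {a,b,c}  C: {a,b,c}
round 3: (no change)
  S: {a,b,c}  A: {a}  B: {a,b,c}  C: {a,b,c}

FOLLOW iteration:
initialize: $ ∈ FOLLOW(S)
iter 1:
  C→A A a: FOLLOW(A) ⊇ FIRST(A) = {a}; new: +{a}
  S→C: FOLLOW(C) ⊇ FOLLOW(S) ⊇ {$}; new: +{$}
  S→c B a: FOLLOW(B) ⊇ FIRST(a) = {a}; new: +{a}
  FOLLOW(S)={$}  FOLLOW(A)={a}  FOLLOW(B)={a}  FOLLOW(C)={$}
iter 2:
  B→S: FOLLOW(S) ⊇ FOLLOW(B) ⊇ {a}; new: +{a}
  S→C: FOLLOW(C) ⊇ FOLLOW(S) ⊇ {$,a}; new: +{a}
  FOLLOW(S)={$,a}  FOLLOW(A)={a}  FOLLOW(B)={a}  FOLLOW(C)={$,a}
iter 3: (stable)
  FOLLOW(S)={$,a}  FOLLOW(A)={a}  FOLLOW(B)={a}  FOLLOW(C)={$,a}

FOLLOW(B) = ["a"]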